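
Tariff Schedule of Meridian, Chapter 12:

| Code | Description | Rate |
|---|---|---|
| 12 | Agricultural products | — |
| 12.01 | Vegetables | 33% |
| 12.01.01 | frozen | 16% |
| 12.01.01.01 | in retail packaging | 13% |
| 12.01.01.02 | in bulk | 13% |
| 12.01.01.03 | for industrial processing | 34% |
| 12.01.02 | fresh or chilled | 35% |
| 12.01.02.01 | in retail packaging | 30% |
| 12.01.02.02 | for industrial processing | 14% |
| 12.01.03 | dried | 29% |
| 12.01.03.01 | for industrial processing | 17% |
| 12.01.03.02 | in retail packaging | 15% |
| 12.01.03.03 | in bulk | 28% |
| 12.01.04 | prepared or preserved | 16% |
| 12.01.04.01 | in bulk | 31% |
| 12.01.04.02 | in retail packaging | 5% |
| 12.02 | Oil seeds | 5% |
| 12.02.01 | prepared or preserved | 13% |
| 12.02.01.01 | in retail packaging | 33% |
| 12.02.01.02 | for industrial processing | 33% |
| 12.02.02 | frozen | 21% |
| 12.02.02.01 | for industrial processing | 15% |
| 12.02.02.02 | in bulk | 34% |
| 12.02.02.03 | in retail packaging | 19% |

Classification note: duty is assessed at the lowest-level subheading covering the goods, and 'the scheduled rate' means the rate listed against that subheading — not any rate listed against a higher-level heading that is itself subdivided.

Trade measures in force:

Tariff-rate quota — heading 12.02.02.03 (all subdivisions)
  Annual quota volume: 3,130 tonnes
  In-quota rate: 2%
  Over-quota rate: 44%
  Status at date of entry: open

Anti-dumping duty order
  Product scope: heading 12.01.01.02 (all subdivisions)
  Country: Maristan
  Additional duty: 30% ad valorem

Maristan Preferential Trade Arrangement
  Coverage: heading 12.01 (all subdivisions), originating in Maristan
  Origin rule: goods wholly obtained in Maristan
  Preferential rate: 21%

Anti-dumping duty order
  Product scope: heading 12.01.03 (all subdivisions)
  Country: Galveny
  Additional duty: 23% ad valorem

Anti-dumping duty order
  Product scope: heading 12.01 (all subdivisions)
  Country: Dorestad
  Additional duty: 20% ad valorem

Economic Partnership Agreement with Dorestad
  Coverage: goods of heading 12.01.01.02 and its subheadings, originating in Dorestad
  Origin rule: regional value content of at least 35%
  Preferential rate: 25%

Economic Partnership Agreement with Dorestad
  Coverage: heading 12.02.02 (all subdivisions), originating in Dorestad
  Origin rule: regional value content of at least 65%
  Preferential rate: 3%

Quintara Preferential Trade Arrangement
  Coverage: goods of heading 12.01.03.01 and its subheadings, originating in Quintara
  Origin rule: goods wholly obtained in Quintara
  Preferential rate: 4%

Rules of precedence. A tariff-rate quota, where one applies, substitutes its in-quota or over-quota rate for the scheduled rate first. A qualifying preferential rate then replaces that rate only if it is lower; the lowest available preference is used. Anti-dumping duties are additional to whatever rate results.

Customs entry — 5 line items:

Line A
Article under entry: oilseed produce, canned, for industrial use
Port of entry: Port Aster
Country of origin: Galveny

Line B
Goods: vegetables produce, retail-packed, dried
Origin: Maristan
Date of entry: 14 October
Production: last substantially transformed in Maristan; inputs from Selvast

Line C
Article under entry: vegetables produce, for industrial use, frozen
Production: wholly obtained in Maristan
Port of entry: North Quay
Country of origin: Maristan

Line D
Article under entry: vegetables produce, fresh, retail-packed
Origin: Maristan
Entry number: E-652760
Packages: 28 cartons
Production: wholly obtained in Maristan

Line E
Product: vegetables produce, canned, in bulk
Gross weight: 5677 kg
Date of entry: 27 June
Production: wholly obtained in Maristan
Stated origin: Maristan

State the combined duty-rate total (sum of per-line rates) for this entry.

Line A: oilseed → 12.02; canned → 12.02.01; for industrial use → 12.02.01.02. Scheduled 33%. No special measure applies. → 33%.
Line B: vegetables → 12.01; dried → 12.01.03; retail-packed → 12.01.03.02. Scheduled 15%. Maristan agreement on 12.01: not wholly obtained. → 15%.
Line C: vegetables → 12.01; frozen → 12.01.01; for industrial use → 12.01.01.03. Scheduled 34%. Maristan agreement on 12.01: wholly obtained → 21% available; preferential 21%. → 21%.
Line D: vegetables → 12.01; fresh → 12.01.02; retail-packed → 12.01.02.01. Scheduled 30%. Maristan agreement on 12.01: wholly obtained → 21% available; preferential 21%. → 21%.
Line E: vegetables → 12.01; canned → 12.01.04; in bulk → 12.01.04.01. Scheduled 31%. Maristan agreement on 12.01: wholly obtained → 21% available; preferential 21%. → 21%.
Sum: 33% + 15% + 21% + 21% + 21% = 111%.

111%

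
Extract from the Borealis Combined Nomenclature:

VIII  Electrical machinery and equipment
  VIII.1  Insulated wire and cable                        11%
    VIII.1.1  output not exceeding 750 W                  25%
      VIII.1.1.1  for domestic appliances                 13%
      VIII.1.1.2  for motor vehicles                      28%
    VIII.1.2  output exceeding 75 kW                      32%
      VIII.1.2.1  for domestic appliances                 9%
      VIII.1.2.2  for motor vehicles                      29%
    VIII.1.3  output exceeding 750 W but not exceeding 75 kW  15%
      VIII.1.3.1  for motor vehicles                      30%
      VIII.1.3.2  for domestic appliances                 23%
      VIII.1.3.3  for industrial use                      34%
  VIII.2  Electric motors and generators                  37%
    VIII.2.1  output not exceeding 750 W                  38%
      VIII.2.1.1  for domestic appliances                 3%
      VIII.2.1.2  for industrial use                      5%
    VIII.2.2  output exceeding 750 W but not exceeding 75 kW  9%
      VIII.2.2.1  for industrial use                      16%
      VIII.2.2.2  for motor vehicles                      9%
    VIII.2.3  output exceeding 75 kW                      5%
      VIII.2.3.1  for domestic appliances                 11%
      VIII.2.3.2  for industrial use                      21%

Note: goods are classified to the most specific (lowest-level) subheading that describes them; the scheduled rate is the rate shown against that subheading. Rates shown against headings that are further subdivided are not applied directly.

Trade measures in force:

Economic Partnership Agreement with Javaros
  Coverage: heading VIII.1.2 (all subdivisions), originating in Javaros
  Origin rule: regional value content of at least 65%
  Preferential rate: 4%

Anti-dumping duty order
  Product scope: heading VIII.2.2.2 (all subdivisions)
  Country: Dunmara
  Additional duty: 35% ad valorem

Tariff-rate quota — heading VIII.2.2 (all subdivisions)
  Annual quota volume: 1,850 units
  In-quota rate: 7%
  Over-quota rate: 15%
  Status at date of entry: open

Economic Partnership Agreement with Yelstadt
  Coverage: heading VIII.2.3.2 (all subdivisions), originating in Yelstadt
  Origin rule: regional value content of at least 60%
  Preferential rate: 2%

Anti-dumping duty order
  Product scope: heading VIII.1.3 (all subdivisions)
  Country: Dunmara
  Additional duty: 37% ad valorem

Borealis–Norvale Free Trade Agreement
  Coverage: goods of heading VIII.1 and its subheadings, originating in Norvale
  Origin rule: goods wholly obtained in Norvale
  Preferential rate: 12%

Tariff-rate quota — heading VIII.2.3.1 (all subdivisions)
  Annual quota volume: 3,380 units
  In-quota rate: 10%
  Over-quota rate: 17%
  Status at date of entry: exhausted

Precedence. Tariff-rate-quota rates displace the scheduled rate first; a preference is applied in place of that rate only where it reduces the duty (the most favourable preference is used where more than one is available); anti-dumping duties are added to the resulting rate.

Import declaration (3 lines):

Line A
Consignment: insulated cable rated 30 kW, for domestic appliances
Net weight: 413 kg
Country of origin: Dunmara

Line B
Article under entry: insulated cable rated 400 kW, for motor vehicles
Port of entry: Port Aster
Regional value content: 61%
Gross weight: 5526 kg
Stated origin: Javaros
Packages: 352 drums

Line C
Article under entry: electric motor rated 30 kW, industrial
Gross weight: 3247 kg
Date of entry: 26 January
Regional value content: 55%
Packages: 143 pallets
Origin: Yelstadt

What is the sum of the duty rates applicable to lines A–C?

96%

Line A: insulated cable → VIII.1; rated 30 kW → VIII.1.3; for domestic appliances → VIII.1.3.2. Scheduled 23%. anti-dumping (Dunmara, VIII.1.3): +37%; total 23% + 37% = 60%. → 60%.
Line B: insulated cable → VIII.1; rated 400 kW → VIII.1.2; for motor vehicles → VIII.1.2.2. Scheduled 29%. Javaros agreement on VIII.1.2: RVC < 65%. → 29%.
Line C: electric motor → VIII.2; rated 30 kW → VIII.2.2; industrial → VIII.2.2.1. Scheduled 16%. quota on VIII.2.2 open → in-quota 7%; Yelstadt agreement on VIII.2.3.2: VIII.2.2.1 not covered. → 7%.
Sum: 60% + 29% + 7% = 96%.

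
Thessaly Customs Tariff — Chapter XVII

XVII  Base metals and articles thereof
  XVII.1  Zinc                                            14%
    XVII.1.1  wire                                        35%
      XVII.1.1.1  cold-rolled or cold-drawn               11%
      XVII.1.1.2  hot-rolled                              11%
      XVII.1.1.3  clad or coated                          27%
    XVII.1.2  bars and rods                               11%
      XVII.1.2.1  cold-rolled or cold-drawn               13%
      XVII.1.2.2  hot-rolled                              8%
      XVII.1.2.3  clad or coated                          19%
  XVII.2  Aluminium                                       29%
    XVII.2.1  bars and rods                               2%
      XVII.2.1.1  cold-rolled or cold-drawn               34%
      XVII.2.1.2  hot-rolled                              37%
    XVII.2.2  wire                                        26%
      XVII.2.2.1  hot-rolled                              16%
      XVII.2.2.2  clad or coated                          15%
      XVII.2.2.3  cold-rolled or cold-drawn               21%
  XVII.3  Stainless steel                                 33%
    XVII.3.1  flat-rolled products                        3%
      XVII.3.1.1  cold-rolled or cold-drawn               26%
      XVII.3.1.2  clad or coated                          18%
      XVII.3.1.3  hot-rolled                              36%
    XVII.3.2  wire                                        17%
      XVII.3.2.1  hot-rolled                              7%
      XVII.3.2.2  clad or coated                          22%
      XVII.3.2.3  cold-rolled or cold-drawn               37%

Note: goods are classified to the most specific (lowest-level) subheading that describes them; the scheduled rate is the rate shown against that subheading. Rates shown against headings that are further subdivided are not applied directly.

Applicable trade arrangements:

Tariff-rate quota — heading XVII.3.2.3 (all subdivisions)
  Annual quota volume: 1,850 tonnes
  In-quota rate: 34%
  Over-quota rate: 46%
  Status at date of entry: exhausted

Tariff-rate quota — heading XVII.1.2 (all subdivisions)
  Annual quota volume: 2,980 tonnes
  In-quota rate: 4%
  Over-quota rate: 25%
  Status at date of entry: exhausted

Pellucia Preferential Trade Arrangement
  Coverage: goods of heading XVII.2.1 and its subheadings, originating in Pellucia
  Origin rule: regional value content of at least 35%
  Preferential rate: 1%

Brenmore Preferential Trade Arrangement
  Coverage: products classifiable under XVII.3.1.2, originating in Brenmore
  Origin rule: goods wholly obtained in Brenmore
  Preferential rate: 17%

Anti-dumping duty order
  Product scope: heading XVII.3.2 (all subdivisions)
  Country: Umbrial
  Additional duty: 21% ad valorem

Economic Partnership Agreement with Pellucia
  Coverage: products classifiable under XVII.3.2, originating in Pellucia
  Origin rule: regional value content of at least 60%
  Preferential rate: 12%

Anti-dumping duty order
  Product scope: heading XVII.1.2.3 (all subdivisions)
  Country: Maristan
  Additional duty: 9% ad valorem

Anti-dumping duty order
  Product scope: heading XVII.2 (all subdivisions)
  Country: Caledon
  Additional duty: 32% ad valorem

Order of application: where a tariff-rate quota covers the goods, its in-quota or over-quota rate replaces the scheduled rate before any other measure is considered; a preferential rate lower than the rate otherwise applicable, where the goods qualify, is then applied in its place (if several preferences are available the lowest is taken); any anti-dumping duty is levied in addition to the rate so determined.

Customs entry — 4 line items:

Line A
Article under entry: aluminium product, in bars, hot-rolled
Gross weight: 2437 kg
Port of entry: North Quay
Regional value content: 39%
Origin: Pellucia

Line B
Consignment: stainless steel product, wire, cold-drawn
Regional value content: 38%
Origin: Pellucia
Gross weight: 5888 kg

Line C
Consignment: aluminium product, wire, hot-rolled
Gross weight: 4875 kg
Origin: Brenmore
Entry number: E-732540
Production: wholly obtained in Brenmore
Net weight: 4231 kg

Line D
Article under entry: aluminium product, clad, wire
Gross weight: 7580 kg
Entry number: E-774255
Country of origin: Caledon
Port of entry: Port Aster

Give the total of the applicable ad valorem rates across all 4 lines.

110%

Line A: aluminium → XVII.2; in bars → XVII.2.1; hot-rolled → XVII.2.1.2. Scheduled 37%. Pellucia agreement on XVII.2.1: RVC ≥ 35% → 1% available; Pellucia agreement on XVII.3.2: XVII.2.1.2 not covered; preferential 1%. → 1%.
Line B: stainless steel → XVII.3; wire → XVII.3.2; cold-drawn → XVII.3.2.3. Scheduled 37%. quota on XVII.3.2.3 exhausted → over-quota 46%; Pellucia agreement on XVII.2.1: XVII.3.2.3 not covered; Pellucia agreement on XVII.3.2: RVC < 60%. → 46%.
Line C: aluminium → XVII.2; wire → XVII.2.2; hot-rolled → XVII.2.2.1. Scheduled 16%. Brenmore agreement on XVII.3.1.2: XVII.2.2.1 not covered. → 16%.
Line D: aluminium → XVII.2; wire → XVII.2.2; clad → XVII.2.2.2. Scheduled 15%. anti-dumping (Caledon, XVII.2): +32%; total 15% + 32% = 47%. → 47%.
Sum: 1% + 46% + 16% + 47% = 110%.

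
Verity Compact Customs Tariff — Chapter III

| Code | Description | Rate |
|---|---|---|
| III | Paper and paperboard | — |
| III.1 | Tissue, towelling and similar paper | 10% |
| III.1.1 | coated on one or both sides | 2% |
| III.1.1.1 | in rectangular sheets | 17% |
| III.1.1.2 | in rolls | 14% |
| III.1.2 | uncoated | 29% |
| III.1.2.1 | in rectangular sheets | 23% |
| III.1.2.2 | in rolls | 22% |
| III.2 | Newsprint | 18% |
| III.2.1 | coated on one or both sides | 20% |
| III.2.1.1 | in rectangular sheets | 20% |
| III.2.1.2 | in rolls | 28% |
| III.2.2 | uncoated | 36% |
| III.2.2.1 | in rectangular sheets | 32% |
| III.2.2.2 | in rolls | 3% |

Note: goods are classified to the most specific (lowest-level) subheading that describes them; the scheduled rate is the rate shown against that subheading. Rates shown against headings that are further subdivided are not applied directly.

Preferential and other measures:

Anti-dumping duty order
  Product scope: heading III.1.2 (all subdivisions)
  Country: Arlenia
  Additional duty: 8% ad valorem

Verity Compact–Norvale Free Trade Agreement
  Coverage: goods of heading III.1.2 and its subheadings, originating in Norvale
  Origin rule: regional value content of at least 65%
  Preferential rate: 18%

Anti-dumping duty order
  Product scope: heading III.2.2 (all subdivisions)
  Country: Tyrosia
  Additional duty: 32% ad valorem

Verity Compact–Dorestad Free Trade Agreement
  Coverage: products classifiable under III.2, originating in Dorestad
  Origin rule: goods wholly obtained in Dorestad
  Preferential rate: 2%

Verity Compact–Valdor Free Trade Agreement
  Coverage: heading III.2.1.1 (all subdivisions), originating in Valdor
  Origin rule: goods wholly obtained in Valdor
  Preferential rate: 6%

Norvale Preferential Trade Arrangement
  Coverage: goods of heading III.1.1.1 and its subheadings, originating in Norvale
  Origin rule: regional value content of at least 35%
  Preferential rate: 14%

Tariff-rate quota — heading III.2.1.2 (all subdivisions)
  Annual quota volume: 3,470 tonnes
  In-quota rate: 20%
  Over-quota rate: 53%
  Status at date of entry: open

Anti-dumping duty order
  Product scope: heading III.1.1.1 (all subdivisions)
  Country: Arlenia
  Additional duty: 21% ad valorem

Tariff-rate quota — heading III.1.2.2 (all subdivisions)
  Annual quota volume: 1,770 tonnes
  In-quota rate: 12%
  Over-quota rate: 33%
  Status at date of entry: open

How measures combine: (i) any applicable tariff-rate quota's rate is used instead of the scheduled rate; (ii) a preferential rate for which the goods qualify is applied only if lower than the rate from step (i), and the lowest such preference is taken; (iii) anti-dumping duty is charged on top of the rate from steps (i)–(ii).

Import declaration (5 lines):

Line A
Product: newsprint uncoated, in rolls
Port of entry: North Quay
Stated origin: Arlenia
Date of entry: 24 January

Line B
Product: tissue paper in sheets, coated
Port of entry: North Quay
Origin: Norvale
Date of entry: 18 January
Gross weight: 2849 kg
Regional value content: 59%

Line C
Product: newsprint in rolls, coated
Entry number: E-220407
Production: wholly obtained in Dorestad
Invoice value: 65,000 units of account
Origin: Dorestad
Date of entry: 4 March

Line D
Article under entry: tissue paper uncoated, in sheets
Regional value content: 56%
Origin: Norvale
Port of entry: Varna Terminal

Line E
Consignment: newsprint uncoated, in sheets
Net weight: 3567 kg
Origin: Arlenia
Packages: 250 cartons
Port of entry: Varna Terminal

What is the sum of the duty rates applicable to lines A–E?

74%

Line A: newsprint → III.2; uncoated → III.2.2; in rolls → III.2.2.2. Scheduled 3%. No special measure applies. → 3%.
Line B: tissue paper → III.1; coated → III.1.1; in sheets → III.1.1.1. Scheduled 17%. Norvale agreement on III.1.2: III.1.1.1 not covered; Norvale agreement on III.1.1.1: RVC ≥ 35% → 14% available; preferential 14%. → 14%.
Line C: newsprint → III.2; coated → III.2.1; in rolls → III.2.1.2. Scheduled 28%. quota on III.2.1.2 open → in-quota 20%; Dorestad agreement on III.2: wholly obtained → 2% available; preferential 2%. → 2%.
Line D: tissue paper → III.1; uncoated → III.1.2; in sheets → III.1.2.1. Scheduled 23%. Norvale agreement on III.1.2: RVC < 65%; Norvale agreement on III.1.1.1: III.1.2.1 not covered. → 23%.
Line E: newsprint → III.2; uncoated → III.2.2; in sheets → III.2.2.1. Scheduled 32%. No special measure applies. → 32%.
Sum: 3% + 14% + 2% + 23% + 32% = 74%.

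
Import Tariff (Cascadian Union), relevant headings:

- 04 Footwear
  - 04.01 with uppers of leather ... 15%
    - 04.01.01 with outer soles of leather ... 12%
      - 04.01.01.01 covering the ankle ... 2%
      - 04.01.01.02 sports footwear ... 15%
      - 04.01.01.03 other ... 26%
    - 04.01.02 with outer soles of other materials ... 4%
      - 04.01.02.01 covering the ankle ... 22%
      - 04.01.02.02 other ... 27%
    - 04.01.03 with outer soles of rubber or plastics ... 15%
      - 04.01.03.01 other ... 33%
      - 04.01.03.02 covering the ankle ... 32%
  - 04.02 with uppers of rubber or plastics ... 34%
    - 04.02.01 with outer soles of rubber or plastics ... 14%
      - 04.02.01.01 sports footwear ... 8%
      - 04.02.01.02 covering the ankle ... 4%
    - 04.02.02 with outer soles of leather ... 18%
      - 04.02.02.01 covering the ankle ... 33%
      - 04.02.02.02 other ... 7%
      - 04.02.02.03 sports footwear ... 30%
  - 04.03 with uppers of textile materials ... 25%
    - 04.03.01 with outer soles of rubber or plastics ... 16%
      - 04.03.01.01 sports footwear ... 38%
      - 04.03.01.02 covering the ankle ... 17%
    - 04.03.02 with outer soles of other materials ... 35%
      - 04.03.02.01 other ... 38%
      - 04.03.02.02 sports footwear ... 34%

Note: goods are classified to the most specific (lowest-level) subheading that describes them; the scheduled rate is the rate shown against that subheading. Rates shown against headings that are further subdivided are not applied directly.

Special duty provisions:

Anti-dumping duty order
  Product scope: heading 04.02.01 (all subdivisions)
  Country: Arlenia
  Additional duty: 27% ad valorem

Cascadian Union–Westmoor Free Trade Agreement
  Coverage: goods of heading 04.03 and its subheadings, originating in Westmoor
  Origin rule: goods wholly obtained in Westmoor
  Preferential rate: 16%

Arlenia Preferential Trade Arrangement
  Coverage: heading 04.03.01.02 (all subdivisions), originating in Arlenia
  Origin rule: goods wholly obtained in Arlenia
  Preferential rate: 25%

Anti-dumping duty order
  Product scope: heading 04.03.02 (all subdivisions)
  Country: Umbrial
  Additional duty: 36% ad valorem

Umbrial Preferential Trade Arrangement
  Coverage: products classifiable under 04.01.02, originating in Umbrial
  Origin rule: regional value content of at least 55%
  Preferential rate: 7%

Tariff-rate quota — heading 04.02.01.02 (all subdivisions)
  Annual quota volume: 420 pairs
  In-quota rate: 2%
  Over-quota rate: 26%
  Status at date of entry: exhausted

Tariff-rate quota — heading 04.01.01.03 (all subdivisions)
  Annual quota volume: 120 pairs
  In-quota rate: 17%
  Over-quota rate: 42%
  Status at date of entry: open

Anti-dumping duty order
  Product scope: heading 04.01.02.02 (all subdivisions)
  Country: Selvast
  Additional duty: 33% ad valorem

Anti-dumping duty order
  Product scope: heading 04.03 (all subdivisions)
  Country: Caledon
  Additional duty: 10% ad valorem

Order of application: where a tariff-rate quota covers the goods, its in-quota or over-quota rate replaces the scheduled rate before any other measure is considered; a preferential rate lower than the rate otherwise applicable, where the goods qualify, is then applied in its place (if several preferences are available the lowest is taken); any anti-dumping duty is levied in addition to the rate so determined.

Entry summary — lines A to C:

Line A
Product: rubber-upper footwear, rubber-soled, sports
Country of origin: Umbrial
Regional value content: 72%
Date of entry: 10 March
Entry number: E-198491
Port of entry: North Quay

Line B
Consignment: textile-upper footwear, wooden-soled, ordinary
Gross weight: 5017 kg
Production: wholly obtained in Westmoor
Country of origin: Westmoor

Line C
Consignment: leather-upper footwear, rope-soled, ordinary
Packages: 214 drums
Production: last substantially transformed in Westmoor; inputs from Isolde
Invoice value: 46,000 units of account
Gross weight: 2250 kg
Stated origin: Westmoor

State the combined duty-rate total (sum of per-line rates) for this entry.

51%

Line A: rubber-upper → 04.02; rubber-soled → 04.02.01; sports → 04.02.01.01. Scheduled 8%. Umbrial agreement on 04.01.02: 04.02.01.01 not covered. → 8%.
Line B: textile-upper → 04.03; wooden-soled → 04.03.02; ordinary → 04.03.02.01. Scheduled 38%. Westmoor agreement on 04.03: wholly obtained → 16% available; preferential 16%. → 16%.
Line C: leather-upper → 04.01; rope-soled → 04.01.02; ordinary → 04.01.02.02. Scheduled 27%. Westmoor agreement on 04.03: 04.01.02.02 not covered. → 27%.
Sum: 8% + 16% + 27% = 51%.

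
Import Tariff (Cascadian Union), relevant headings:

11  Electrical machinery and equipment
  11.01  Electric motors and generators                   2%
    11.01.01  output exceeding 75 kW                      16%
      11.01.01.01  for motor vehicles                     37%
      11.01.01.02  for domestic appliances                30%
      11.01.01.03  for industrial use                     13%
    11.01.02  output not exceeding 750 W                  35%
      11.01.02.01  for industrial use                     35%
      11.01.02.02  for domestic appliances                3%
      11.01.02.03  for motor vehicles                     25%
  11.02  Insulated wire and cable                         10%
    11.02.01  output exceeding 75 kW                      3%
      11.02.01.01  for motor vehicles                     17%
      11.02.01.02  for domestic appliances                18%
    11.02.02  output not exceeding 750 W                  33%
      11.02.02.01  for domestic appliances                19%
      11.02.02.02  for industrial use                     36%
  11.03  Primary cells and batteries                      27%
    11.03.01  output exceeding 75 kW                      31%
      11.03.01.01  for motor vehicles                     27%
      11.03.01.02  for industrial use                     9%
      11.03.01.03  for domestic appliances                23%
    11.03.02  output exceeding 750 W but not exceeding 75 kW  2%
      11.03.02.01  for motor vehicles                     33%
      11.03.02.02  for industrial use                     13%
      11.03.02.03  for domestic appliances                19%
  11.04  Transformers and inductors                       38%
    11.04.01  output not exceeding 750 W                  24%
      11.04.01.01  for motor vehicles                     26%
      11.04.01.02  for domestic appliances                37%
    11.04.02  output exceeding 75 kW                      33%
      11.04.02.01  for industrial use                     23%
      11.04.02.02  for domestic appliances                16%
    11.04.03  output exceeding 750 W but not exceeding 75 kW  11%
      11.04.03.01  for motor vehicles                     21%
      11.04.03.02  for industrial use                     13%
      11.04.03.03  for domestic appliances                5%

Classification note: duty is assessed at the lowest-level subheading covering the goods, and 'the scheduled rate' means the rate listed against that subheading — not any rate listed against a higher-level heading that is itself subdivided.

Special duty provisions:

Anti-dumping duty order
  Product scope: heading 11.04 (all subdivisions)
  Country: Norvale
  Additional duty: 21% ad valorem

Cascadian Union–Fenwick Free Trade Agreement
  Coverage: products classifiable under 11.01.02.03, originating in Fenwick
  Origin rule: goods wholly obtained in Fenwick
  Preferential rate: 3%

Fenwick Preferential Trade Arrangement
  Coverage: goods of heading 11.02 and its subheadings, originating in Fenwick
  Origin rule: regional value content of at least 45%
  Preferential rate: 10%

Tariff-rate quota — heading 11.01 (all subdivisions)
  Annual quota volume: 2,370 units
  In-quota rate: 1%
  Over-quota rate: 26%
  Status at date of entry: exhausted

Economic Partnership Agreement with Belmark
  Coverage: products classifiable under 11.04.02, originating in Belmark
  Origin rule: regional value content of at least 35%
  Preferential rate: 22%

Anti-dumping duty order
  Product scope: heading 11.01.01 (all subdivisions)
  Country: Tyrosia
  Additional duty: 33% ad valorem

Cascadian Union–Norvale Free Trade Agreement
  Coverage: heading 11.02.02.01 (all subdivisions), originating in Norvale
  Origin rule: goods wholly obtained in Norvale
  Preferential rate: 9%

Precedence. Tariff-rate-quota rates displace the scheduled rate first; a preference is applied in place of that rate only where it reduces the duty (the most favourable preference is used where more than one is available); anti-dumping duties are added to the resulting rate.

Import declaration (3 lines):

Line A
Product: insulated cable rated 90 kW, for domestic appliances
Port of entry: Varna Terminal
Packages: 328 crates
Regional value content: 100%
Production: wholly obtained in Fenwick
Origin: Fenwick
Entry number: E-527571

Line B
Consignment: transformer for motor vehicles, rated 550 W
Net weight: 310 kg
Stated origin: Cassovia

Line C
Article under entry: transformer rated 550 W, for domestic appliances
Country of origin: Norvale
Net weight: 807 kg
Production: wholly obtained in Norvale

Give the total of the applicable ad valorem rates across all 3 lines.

Line A: insulated cable → 11.02; rated 90 kW → 11.02.01; for domestic appliances → 11.02.01.02. Scheduled 18%. Fenwick agreement on 11.01.02.03: 11.02.01.02 not covered; Fenwick agreement on 11.02: RVC ≥ 45% → 10% available; preferential 10%. → 10%.
Line B: transformer → 11.04; rated 550 W → 11.04.01; for motor vehicles → 11.04.01.01. Scheduled 26%. No special measure applies. → 26%.
Line C: transformer → 11.04; rated 550 W → 11.04.01; for domestic appliances → 11.04.01.02. Scheduled 37%. Norvale agreement on 11.02.02.01: 11.04.01.02 not covered; anti-dumping (Norvale, 11.04): +21%; total 37% + 21% = 58%. → 58%.
Sum: 10% + 26% + 58% = 94%.

94%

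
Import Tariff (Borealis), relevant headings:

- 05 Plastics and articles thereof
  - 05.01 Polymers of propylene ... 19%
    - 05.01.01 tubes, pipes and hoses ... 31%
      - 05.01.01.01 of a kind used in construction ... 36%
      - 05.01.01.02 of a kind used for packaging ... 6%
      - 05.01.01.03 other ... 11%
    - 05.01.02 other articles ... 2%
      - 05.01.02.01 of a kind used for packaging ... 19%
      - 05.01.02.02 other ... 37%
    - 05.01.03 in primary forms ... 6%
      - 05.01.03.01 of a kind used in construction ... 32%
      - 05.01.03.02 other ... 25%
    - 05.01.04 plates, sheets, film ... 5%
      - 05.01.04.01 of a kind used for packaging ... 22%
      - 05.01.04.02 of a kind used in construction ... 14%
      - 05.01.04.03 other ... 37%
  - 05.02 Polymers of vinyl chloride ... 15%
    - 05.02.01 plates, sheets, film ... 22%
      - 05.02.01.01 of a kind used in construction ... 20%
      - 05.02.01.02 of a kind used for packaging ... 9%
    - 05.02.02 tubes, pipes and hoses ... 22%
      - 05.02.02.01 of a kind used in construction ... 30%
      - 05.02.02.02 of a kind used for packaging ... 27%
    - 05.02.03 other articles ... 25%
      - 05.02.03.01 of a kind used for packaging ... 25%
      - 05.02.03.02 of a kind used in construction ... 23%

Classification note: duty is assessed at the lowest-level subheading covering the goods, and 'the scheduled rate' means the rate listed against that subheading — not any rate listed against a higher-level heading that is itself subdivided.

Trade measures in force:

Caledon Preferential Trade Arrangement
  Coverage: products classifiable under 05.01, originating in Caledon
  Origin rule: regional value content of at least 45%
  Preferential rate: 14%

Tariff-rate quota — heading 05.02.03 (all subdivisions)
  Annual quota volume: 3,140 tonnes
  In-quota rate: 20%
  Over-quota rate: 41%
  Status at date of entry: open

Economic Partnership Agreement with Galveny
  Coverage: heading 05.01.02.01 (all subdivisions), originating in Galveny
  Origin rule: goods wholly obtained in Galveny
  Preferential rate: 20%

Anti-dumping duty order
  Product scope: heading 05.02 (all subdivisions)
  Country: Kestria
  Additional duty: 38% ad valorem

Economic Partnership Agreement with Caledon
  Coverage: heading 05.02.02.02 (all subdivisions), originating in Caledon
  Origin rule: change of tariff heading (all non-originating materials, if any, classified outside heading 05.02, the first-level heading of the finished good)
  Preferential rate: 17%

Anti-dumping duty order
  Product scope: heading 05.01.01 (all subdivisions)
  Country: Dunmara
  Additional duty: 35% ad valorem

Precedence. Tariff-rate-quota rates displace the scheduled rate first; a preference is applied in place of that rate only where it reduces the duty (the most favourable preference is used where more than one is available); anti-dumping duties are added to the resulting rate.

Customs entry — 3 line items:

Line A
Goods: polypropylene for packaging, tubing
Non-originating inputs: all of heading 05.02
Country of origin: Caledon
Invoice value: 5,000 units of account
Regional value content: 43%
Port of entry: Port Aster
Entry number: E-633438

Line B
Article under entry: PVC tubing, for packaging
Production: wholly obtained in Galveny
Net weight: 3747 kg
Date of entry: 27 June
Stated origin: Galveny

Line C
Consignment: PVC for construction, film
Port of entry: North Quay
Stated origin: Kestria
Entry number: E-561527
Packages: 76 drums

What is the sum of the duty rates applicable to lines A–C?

Line A: polypropylene → 05.01; tubing → 05.01.01; for packaging → 05.01.01.02. Scheduled 6%. Caledon agreement on 05.01: RVC < 45%; Caledon agreement on 05.02.02.02: 05.01.01.02 not covered. → 6%.
Line B: PVC → 05.02; tubing → 05.02.02; for packaging → 05.02.02.02. Scheduled 27%. Galveny agreement on 05.01.02.01: 05.02.02.02 not covered. → 27%.
Line C: PVC → 05.02; film → 05.02.01; for construction → 05.02.01.01. Scheduled 20%. anti-dumping (Kestria, 05.02): +38%; total 20% + 38% = 58%. → 58%.
Sum: 6% + 27% + 58% = 91%.

91%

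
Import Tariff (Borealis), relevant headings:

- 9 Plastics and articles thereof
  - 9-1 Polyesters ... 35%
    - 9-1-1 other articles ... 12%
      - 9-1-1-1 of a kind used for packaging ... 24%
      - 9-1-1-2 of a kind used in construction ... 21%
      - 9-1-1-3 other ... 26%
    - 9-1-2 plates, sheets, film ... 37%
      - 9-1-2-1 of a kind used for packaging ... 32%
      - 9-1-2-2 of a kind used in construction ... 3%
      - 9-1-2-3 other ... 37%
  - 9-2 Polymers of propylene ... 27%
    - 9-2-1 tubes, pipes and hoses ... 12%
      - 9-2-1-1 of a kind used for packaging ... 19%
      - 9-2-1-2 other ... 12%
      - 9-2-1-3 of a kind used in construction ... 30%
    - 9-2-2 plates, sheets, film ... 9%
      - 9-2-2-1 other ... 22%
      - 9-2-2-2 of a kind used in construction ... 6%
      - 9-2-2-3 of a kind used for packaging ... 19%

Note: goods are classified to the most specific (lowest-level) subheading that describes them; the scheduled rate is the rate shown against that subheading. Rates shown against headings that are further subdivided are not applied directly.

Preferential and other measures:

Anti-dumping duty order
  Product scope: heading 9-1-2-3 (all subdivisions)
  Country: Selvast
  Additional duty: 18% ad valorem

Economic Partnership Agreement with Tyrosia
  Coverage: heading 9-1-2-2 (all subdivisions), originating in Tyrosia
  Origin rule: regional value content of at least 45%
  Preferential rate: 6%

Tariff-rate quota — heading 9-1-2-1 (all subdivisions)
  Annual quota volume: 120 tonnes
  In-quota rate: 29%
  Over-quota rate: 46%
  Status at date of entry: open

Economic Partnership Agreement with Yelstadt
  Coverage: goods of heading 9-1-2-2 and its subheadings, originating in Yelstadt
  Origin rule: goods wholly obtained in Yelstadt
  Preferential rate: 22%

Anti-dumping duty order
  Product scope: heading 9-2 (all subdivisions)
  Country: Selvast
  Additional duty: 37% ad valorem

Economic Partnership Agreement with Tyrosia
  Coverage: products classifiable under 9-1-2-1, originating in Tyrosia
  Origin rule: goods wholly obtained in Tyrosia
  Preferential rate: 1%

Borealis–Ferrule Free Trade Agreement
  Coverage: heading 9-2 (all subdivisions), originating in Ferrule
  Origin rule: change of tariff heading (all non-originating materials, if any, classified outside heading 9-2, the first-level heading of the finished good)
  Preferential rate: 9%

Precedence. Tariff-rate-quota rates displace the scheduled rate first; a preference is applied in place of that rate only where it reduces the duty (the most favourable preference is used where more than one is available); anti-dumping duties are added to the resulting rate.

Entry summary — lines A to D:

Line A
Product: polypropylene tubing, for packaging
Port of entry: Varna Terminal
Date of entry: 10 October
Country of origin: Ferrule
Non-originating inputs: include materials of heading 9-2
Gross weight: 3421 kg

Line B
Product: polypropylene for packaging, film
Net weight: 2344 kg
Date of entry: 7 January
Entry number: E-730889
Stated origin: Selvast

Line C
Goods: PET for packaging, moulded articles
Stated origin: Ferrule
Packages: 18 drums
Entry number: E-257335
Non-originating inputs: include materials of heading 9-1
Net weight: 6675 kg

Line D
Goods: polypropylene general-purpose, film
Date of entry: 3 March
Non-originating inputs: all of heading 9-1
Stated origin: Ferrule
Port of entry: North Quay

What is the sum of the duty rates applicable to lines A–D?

Line A: polypropylene → 9-2; tubing → 9-2-1; for packaging → 9-2-1-1. Scheduled 19%. Ferrule agreement on 9-2: CTH not met. → 19%.
Line B: polypropylene → 9-2; film → 9-2-2; for packaging → 9-2-2-3. Scheduled 19%. anti-dumping (Selvast, 9-2): +37%; total 19% + 37% = 56%. → 56%.
Line C: PET → 9-1; moulded articles → 9-1-1; for packaging → 9-1-1-1. Scheduled 24%. Ferrule agreement on 9-2: 9-1-1-1 not covered. → 24%.
Line D: polypropylene → 9-2; film → 9-2-2; general-purpose → 9-2-2-1. Scheduled 22%. Ferrule agreement on 9-2: CTH met → 9% available; preferential 9%. → 9%.
Sum: 19% + 56% + 24% + 9% = 108%.

108%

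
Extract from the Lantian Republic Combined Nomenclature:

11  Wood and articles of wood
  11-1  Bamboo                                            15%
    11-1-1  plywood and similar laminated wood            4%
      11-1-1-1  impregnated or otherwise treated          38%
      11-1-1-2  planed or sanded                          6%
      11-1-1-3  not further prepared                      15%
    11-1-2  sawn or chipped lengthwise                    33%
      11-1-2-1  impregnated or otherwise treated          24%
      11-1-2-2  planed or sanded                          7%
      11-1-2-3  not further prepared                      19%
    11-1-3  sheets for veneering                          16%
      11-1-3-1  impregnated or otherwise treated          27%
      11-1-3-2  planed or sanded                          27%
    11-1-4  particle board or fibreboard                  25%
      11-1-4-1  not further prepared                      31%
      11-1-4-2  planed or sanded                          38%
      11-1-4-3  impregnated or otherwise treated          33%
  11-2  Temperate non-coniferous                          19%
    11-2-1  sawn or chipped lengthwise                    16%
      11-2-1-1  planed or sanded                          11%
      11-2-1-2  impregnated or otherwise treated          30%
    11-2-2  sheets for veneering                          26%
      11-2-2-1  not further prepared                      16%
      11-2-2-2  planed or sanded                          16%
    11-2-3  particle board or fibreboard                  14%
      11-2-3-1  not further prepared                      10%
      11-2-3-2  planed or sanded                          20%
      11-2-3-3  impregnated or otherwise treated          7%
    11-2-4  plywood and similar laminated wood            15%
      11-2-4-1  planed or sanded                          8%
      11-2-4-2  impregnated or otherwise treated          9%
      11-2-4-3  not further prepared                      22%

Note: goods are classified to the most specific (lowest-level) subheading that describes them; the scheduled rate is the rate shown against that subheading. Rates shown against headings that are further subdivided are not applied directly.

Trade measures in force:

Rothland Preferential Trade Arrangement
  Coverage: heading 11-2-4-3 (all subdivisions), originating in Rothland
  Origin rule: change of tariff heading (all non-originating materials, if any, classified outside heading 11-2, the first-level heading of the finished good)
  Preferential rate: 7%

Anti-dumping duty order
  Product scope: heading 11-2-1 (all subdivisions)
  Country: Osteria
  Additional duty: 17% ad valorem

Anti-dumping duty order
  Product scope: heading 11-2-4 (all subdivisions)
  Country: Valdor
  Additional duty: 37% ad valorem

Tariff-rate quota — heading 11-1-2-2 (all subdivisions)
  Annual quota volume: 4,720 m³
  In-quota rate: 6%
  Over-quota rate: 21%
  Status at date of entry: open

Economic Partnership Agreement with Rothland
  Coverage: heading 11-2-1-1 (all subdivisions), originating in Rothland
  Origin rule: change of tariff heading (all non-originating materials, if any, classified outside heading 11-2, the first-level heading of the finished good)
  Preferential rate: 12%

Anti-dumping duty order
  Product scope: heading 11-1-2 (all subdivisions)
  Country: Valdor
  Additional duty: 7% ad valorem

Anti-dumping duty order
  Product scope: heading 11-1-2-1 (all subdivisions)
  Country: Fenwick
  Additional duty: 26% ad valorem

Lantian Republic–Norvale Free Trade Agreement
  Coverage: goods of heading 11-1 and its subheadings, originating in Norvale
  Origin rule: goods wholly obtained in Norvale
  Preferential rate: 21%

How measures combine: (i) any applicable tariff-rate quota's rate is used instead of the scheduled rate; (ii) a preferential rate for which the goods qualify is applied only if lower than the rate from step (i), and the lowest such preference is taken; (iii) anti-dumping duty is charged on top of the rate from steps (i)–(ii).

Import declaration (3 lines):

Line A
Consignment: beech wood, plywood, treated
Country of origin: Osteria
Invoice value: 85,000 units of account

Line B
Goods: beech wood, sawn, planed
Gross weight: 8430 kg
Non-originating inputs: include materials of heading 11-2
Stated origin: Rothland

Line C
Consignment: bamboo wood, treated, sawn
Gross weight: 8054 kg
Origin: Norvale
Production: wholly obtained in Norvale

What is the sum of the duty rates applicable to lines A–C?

41%

Line A: beech → 11-2; plywood → 11-2-4; treated → 11-2-4-2. Scheduled 9%. No special measure applies. → 9%.
Line B: beech → 11-2; sawn → 11-2-1; planed → 11-2-1-1. Scheduled 11%. Rothland agreement on 11-2-4-3: 11-2-1-1 not covered; Rothland agreement on 11-2-1-1: CTH not met. → 11%.
Line C: bamboo → 11-1; sawn → 11-1-2; treated → 11-1-2-1. Scheduled 24%. Norvale agreement on 11-1: wholly obtained → 21% available; preferential 21%. → 21%.
Sum: 9% + 11% + 21% = 41%.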